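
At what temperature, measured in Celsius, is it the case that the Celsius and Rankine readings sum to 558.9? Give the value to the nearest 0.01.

Let C be the Celsius reading. The Rankine reading is R = 1.8·C + 491.67.
Require C + R = 558.9: (2.8)·C + 491.67 = 558.9.
C = (558.9 - 491.67) / (2.8) = 24.01.

24.01°C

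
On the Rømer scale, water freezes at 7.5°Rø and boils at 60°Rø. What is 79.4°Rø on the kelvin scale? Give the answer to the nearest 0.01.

410.10 K

Linear interpolation between the fixed points: C = (79.4 - 7.5) × 100 / (60 - 7.5) = 136.9524°C.
Then 136.9524 + 273.15 = 410.10 K.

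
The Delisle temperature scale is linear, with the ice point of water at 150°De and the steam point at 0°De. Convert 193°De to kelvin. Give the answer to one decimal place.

Linear interpolation between the fixed points: C = (193 - 150) × 100 / (0 - 150) = -28.6667°C.
Then -28.6667 + 273.15 = 244.5 K.

244.5 K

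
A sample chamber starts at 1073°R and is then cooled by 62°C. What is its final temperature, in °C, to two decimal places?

Initial temperature in Celsius: (1073 - 491.67) × 5/9 = 322.9611°C.
Final Celsius temperature: 322.9611 - 62.0000 = 260.9611°C.

260.96°C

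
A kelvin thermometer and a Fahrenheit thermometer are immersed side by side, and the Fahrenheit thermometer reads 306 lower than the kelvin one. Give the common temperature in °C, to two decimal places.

-81.06°C

Let x be the kelvin reading; then the Fahrenheit reading is 1.8·x - 459.67.
(1.8·x - 459.67) - x = -306  ⇒  (0.8)·x = 153.67  ⇒  x = 192.0875 K.
In Celsius: 192.0875 - 273.15 = -81.06°C.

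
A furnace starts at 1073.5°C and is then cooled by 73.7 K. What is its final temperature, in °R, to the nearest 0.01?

The 73.7 K change is an interval; Kelvin and Celsius degrees are the same size, so ΔC = -73.7°C.
Final Celsius temperature: 1073.5000 - 73.7000 = 999.8000°C.
In Rankine: 999.8000 × 1.8 + 491.67 = 2291.31°R.

2291.31°R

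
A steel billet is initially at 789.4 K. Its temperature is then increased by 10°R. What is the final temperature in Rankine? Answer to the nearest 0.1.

Initial temperature in Celsius: 789.4 - 273.15 = 516.2500°C.
The 10°R change is an interval, so only the factor 5/9 applies: +10 × 5/9 = +5.5556°C.
Final Celsius temperature: 516.2500 + 5.5556 = 521.8056°C.
In Rankine: 521.8056 × 1.8 + 491.67 = 1430.9°R.

1430.9°R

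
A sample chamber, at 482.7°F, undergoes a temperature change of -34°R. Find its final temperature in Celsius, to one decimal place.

Initial temperature in Celsius: (482.7 - 32) × 5/9 = 250.3889°C.
The 34°R change is an interval, so only the factor 5/9 applies: -34 × 5/9 = -18.8889°C.
Final Celsius temperature: 250.3889 - 18.8889 = 231.5000°C.

231.5°C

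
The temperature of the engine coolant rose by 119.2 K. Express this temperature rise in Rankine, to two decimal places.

214.56°R

An interval of 1 K corresponds to 1.8°R.
119.2 × 1.8 = 214.56.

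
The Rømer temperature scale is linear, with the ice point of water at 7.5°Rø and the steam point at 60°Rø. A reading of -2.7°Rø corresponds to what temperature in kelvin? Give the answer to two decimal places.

253.72 K

Linear interpolation between the fixed points: C = (-2.7 - 7.5) × 100 / (60 - 7.5) = -19.4286°C.
Then -19.4286 + 273.15 = 253.72 K.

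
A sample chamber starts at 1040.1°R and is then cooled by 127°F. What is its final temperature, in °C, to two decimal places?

Initial temperature in Celsius: (1040.1 - 491.67) × 5/9 = 304.6833°C.
The 127°F change is an interval, so only the factor 5/9 applies: -127 × 5/9 = -70.5556°C.
Final Celsius temperature: 304.6833 - 70.5556 = 234.1278°C.

234.13°C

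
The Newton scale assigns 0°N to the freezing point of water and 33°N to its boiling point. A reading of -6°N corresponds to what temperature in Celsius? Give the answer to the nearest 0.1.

-18.2°C

Linear interpolation between the fixed points: C = (-6 - 0) × 100 / (33 - 0) = -18.1818°C.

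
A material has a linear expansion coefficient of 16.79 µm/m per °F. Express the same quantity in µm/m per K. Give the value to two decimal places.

The quantity depends on a temperature interval, so only the ratio of degree sizes applies; the offset between the scales is irrelevant.
A change of 1 K is a change of 1.8°F, so per K the value is 16.79 × 1.8 = 30.22.

30.22 µm/m per K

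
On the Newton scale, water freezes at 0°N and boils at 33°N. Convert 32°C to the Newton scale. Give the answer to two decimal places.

Linearly onto the Newton scale: 0 + (32.0000 / 100) × (33 - 0) = 10.56°N.

10.56°N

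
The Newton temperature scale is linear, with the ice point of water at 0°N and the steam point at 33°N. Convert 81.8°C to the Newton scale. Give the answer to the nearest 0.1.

27.0°N

Linearly onto the Newton scale: 0 + (81.8000 / 100) × (33 - 0) = 27.0°N.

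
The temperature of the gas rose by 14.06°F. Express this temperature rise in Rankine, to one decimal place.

Fahrenheit and Rankine degrees are the same size, so the interval is unchanged: 14.1.

14.1°R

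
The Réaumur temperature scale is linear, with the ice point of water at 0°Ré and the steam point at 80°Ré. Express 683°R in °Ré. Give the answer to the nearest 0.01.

First in Celsius: (683 - 491.67) × 5/9 = 106.2944°C.
Linearly onto the Réaumur scale: 0 + (106.2944 / 100) × (80 - 0) = 85.04°Ré.

85.04°Ré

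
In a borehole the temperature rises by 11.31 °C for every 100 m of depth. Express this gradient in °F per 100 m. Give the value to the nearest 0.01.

20.36 °F/100 m

The quantity depends on a temperature interval, so only the ratio of degree sizes applies; the offset between the scales is irrelevant.
A change of 1°C is a change of 1.8°F, so 11.31 × 1.8 = 20.36.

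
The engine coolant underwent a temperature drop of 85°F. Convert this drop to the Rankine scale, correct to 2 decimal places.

Fahrenheit and Rankine degrees are the same size, so the interval is unchanged: 85.00.

85.00°R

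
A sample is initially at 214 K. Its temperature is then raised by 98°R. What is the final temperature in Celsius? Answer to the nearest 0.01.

Initial temperature in Celsius: 214 - 273.15 = -59.1500°C.
The 98°R change is an interval, so only the factor 5/9 applies: +98 × 5/9 = +54.4444°C.
Final Celsius temperature: -59.1500 + 54.4444 = -4.7056°C.

-4.71°C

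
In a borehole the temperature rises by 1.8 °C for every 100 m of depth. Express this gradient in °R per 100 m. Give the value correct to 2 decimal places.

3.24 °R/100 m

The quantity depends on a temperature interval, so only the ratio of degree sizes applies; the offset between the scales is irrelevant.
A change of 1°C is a change of 1.8°R, so 1.8 × 1.8 = 3.24.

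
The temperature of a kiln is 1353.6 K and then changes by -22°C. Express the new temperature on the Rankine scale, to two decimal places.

Initial temperature in Celsius: 1353.6 - 273.15 = 1080.4500°C.
Final Celsius temperature: 1080.4500 - 22.0000 = 1058.4500°C.
In Rankine: 1058.4500 × 1.8 + 491.67 = 2396.88°R.

2396.88°R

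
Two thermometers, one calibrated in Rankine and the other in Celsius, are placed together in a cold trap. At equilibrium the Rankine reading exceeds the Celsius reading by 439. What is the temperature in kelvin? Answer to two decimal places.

Let x be the Rankine reading; then the Celsius reading is 5/9·x - 273.15.
(5/9·x - 273.15) - x = -439  ⇒  (-4/9)·x = -165.85  ⇒  x = 373.1625°R.
In Celsius: (373.1625 - 491.67) × 5/9 = -65.8375°C.
In kelvin: -65.8375 + 273.15 = 207.31 K.

207.31 K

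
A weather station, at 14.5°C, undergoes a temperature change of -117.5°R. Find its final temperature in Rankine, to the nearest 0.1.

400.3°R

The 117.5°R change is an interval, so only the factor 5/9 applies: -117.5 × 5/9 = -65.2778°C.
Final Celsius temperature: 14.5000 - 65.2778 = -50.7778°C.
In Rankine: -50.7778 × 1.8 + 491.67 = 400.3°R.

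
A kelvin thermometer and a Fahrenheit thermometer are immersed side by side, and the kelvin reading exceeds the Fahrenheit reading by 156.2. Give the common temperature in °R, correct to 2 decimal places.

682.81°R

Let x be the kelvin reading; then the Fahrenheit reading is 1.8·x - 459.67.
(1.8·x - 459.67) - x = -156.2  ⇒  (0.8)·x = 303.47  ⇒  x = 379.3375 K.
In Celsius: 379.3375 - 273.15 = 106.1875°C.
In Rankine: 106.1875 × 1.8 + 491.67 = 682.81°R.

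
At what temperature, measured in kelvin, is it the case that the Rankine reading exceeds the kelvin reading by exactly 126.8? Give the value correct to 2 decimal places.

158.50 K

Let K be the kelvin reading. The Rankine reading is R = 1.8·K.
Require R - K = 126.8: (0.8)·K = 126.8.
K = (126.8) / (0.8) = 158.50.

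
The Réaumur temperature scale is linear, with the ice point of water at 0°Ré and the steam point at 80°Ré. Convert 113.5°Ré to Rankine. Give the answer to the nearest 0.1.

747.0°R

Linear interpolation between the fixed points: C = (113.5 - 0) × 100 / (80 - 0) = 141.8750°C.
Then 141.8750 × 1.8 + 491.67 = 747.0°R.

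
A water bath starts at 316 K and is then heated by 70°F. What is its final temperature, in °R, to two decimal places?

Initial temperature in Celsius: 316 - 273.15 = 42.8500°C.
The 70°F change is an interval, so only the factor 5/9 applies: +70 × 5/9 = +38.8889°C.
Final Celsius temperature: 42.8500 + 38.8889 = 81.7389°C.
In Rankine: 81.7389 × 1.8 + 491.67 = 638.80°R.

638.80°R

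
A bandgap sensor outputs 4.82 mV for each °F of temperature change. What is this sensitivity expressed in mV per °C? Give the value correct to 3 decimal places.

Since only a temperature interval is involved, the additive offset between the scales drops out.
A change of 1°C is a change of 1.8°F, so per °C the value is 4.82 × 1.8 = 8.676.

8.676 mV per °C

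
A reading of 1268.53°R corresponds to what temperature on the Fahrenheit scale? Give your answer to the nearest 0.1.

In Celsius: (1268.53 - 491.67) × 5/9 = 431.5889°C.
In Fahrenheit: 431.5889 × 1.8 + 32 = 808.9°F.

808.9°F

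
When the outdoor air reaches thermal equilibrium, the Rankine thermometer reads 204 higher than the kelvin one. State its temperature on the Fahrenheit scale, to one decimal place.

Let x be the kelvin reading; then the Rankine reading is 1.8·x.
(1.8·x) - x = 204  ⇒  (0.8)·x = 204  ⇒  x = 255.0000 K.
In Celsius: 255 - 273.15 = -18.1500°C.
In Fahrenheit: -18.1500 × 1.8 + 32 = -0.7°F.

-0.7°F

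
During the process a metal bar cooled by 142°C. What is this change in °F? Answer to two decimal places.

255.60°F

Only the scale ratio 1.8 matters for a change in temperature.
142 × 1.8 = 255.60.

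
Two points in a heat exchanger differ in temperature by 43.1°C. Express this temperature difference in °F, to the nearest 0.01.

An interval of 1°C corresponds to 1.8°F.
43.1 × 1.8 = 77.58.

77.58°F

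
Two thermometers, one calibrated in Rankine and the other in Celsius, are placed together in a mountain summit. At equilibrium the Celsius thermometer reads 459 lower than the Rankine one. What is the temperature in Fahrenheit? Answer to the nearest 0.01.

-41.51°F

Let x be the Rankine reading; then the Celsius reading is 5/9·x - 273.15.
(5/9·x - 273.15) - x = -459  ⇒  (-4/9)·x = -185.85  ⇒  x = 418.1625°R.
In Celsius: (418.1625 - 491.67) × 5/9 = -40.8375°C.
In Fahrenheit: -40.8375 × 1.8 + 32 = -41.51°F.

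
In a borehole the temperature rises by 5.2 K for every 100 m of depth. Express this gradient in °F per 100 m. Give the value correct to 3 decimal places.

9.360 °F/100 m

Since only a temperature interval is involved, the additive offset between the scales drops out.
A change of 1 K is a change of 1.8°F, so 5.2 × 1.8 = 9.360.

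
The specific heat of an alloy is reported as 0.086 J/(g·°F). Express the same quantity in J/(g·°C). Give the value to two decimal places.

0.15 J/(g·°C)

The quantity depends on a temperature interval, so only the ratio of degree sizes applies; the offset between the scales is irrelevant.
A change of 1°C is a change of 1.8°F, so per °C the value is 0.086 × 1.8 = 0.15.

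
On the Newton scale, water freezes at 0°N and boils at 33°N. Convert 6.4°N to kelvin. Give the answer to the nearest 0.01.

292.54 K

Linear interpolation between the fixed points: C = (6.4 - 0) × 100 / (33 - 0) = 19.3939°C.
Then 19.3939 + 273.15 = 292.54 K.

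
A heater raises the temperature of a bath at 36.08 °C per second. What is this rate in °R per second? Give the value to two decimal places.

Since only a temperature interval is involved, the additive offset between the scales drops out.
A change of 1°C is a change of 1.8°R, so 36.08 × 1.8 = 64.94.

64.94 °R/second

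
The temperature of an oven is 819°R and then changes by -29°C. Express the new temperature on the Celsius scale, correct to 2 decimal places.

152.85°C

Initial temperature in Celsius: (819 - 491.67) × 5/9 = 181.8500°C.
Final Celsius temperature: 181.8500 - 29.0000 = 152.8500°C.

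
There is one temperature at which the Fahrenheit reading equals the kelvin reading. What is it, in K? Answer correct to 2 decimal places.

574.59 K

Let K be the kelvin reading. The Fahrenheit reading is F = 1.8·K - 459.67.
Set F = K: 1.8·K - 459.67 = K.
(0.8)·K = 459.67  ⇒  K = 574.59.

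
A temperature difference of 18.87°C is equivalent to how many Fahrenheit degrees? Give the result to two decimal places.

33.97°F

For a temperature interval the offset drops out; only the factor 1.8 applies.
18.87 × 1.8 = 33.97.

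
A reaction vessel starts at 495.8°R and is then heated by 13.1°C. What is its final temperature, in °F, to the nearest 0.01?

Initial temperature in Celsius: (495.8 - 491.67) × 5/9 = 2.2944°C.
Final Celsius temperature: 2.2944 + 13.1000 = 15.3944°C.
In Fahrenheit: 15.3944 × 1.8 + 32 = 59.71°F.

59.71°F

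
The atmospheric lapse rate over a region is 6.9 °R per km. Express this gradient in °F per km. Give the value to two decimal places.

6.90 °F/km

The quantity depends on a temperature interval, so only the ratio of degree sizes applies; the offset between the scales is irrelevant.
A change of 1°R is a change of 1°F, so 6.9 × 1 = 6.90.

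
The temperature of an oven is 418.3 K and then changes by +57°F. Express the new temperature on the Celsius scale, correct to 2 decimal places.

176.82°C

Initial temperature in Celsius: 418.3 - 273.15 = 145.1500°C.
The 57°F change is an interval, so only the factor 5/9 applies: +57 × 5/9 = +31.6667°C.
Final Celsius temperature: 145.1500 + 31.6667 = 176.8167°C.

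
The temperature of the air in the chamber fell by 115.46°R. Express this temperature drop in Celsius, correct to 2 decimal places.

For a temperature interval the offset drops out; only the factor 5/9 applies.
115.46 × 5/9 = 64.14.

64.14°C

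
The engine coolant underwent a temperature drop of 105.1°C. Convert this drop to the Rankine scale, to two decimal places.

Only the scale ratio 1.8 matters for a change in temperature.
105.1 × 1.8 = 189.18.

189.18°R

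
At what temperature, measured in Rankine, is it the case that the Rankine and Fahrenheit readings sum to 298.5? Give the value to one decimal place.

379.1°R

Let R be the Rankine reading. The Fahrenheit reading is F = 1·R - 459.67.
Require R + F = 298.5: (2)·R - 459.67 = 298.5.
R = (298.5 + 459.67) / (2) = 379.1.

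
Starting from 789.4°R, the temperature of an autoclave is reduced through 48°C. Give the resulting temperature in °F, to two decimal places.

243.33°F

Initial temperature in Celsius: (789.4 - 491.67) × 5/9 = 165.4056°C.
Final Celsius temperature: 165.4056 - 48.0000 = 117.4056°C.
In Fahrenheit: 117.4056 × 1.8 + 32 = 243.33°F.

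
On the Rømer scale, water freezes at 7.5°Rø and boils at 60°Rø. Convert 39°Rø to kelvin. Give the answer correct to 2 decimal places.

333.15 K

Linear interpolation between the fixed points: C = (39 - 7.5) × 100 / (60 - 7.5) = 60.0000°C.
Then 60.0000 + 273.15 = 333.15 K.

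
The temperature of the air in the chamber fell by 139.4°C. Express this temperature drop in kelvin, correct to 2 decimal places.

Celsius and kelvin degrees are the same size, so the interval is unchanged: 139.40.

139.40 K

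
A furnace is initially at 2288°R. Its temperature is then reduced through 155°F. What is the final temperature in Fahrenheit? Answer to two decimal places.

Initial temperature in Celsius: (2288 - 491.67) × 5/9 = 997.9611°C.
The 155°F change is an interval, so only the factor 5/9 applies: -155 × 5/9 = -86.1111°C.
Final Celsius temperature: 997.9611 - 86.1111 = 911.8500°C.
In Fahrenheit: 911.8500 × 1.8 + 32 = 1673.33°F.

1673.33°F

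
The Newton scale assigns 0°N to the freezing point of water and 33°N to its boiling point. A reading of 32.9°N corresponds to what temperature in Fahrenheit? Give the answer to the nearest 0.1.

211.5°F

Linear interpolation between the fixed points: C = (32.9 - 0) × 100 / (33 - 0) = 99.6970°C.
Then 99.6970 × 1.8 + 32 = 211.5°F.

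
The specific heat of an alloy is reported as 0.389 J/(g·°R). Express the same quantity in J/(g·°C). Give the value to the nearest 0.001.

Since only a temperature interval is involved, the additive offset between the scales drops out.
A change of 1°C is a change of 1.8°R, so per °C the value is 0.389 × 1.8 = 0.700.

0.700 J/(g·°C)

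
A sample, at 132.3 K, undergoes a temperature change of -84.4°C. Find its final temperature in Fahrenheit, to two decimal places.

-373.45°F

Initial temperature in Celsius: 132.3 - 273.15 = -140.8500°C.
Final Celsius temperature: -140.8500 - 84.4000 = -225.2500°C.
In Fahrenheit: -225.2500 × 1.8 + 32 = -373.45°F.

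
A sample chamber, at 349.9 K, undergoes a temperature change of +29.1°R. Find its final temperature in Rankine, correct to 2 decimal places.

658.92°R

Initial temperature in Celsius: 349.9 - 273.15 = 76.7500°C.
The 29.1°R change is an interval, so only the factor 5/9 applies: +29.1 × 5/9 = +16.1667°C.
Final Celsius temperature: 76.7500 + 16.1667 = 92.9167°C.
In Rankine: 92.9167 × 1.8 + 491.67 = 658.92°R.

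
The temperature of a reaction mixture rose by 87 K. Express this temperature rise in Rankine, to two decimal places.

156.60°R

An interval of 1 K corresponds to 1.8°R.
87 × 1.8 = 156.60.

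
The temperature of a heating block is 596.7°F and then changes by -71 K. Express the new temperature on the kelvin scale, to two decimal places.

Initial temperature in Celsius: (596.7 - 32) × 5/9 = 313.7222°C.
The 71 K change is an interval; Kelvin and Celsius degrees are the same size, so ΔC = -71°C.
Final Celsius temperature: 313.7222 - 71.0000 = 242.7222°C.
In kelvin: 242.7222 + 273.15 = 515.87 K.

515.87 K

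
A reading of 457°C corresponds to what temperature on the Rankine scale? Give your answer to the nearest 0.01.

In Rankine: 457.0000 × 1.8 + 491.67 = 1314.27°R.

1314.27°R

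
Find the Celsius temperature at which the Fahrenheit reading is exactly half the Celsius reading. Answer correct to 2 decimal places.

Let C be the Celsius reading. The Fahrenheit reading is F = 1.8·C + 32.
Require F = 0.5·C: 1.8·C + 32 = 0.5·C.
(1.3)·C = -32  ⇒  C = -24.62.

-24.62°C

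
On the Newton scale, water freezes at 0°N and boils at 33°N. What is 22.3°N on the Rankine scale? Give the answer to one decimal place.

613.3°R

Linear interpolation between the fixed points: C = (22.3 - 0) × 100 / (33 - 0) = 67.5758°C.
Then 67.5758 × 1.8 + 491.67 = 613.3°R.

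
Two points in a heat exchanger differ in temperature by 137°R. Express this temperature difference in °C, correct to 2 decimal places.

76.11°C

An interval of 1°R corresponds to 5/9°C.
137 × 5/9 = 76.11.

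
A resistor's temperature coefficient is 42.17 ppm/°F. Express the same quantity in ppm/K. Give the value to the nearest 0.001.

75.906 ppm/K

The quantity depends on a temperature interval, so only the ratio of degree sizes applies; the offset between the scales is irrelevant.
A change of 1 K is a change of 1.8°F, so per K the value is 42.17 × 1.8 = 75.906.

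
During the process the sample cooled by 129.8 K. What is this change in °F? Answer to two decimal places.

233.64°F

An interval of 1 K corresponds to 1.8°F.
129.8 × 1.8 = 233.64.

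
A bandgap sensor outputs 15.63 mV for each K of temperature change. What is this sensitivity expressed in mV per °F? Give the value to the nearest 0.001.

Since only a temperature interval is involved, the additive offset between the scales drops out.
A change of 1°F is a change of 5/9 K, so per °F the value is 15.63 × 5/9 = 8.683.

8.683 mV per °F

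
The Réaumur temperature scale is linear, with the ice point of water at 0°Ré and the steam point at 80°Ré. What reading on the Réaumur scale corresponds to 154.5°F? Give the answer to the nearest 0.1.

54.4°Ré

First in Celsius: (154.5 - 32) × 5/9 = 68.0556°C.
Linearly onto the Réaumur scale: 0 + (68.0556 / 100) × (80 - 0) = 54.4°Ré.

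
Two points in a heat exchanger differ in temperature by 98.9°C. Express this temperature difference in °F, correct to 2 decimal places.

178.02°F

Only the scale ratio 1.8 matters for a change in temperature.
98.9 × 1.8 = 178.02.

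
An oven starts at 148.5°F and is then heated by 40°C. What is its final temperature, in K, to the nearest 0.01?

Initial temperature in Celsius: (148.5 - 32) × 5/9 = 64.7222°C.
Final Celsius temperature: 64.7222 + 40.0000 = 104.7222°C.
In kelvin: 104.7222 + 273.15 = 377.87 K.

377.87 K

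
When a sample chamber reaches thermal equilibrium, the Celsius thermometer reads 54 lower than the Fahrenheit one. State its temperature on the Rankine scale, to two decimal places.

Let x be the Fahrenheit reading; then the Celsius reading is 5/9·x - 17.7778.
(5/9·x - 17.7778) - x = -54  ⇒  (-4/9)·x = -36.2222  ⇒  x = 81.5000°F.
In Celsius: (81.5 - 32) × 5/9 = 27.5000°C.
In Rankine: 27.5000 × 1.8 + 491.67 = 541.17°R.

541.17°R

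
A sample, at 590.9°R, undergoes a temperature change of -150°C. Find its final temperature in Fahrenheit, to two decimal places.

Initial temperature in Celsius: (590.9 - 491.67) × 5/9 = 55.1278°C.
Final Celsius temperature: 55.1278 - 150.0000 = -94.8722°C.
In Fahrenheit: -94.8722 × 1.8 + 32 = -138.77°F.

-138.77°F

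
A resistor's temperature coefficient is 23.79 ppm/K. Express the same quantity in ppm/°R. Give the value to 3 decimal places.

13.217 ppm/°R

Since only a temperature interval is involved, the additive offset between the scales drops out.
A change of 1°R is a change of 5/9 K, so per °R the value is 23.79 × 5/9 = 13.217.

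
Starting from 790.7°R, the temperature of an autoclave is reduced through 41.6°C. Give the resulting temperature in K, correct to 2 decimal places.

Initial temperature in Celsius: (790.7 - 491.67) × 5/9 = 166.1278°C.
Final Celsius temperature: 166.1278 - 41.6000 = 124.5278°C.
In kelvin: 124.5278 + 273.15 = 397.68 K.

397.68 K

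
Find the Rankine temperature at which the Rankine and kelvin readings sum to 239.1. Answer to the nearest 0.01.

153.71°R

Let R be the Rankine reading. The kelvin reading is K = 5/9·R.
Require R + K = 239.1: (14/9)·R = 239.1.
R = (239.1) / (14/9) = 153.71.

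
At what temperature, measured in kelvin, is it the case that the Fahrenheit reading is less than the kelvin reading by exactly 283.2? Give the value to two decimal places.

Let K be the kelvin reading. The Fahrenheit reading is F = 1.8·K - 459.67.
Require F - K = -283.2: (0.8)·K - 459.67 = -283.2.
K = (-283.2 + 459.67) / (0.8) = 220.59.

220.59 K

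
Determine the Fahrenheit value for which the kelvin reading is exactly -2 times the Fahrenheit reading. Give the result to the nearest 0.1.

Let F be the Fahrenheit reading. The kelvin reading is K = 5/9·F + 255.372.
Require K = -2·F: 5/9·F + 255.372 = -2·F.
(23/9)·F = -255.372  ⇒  F = -99.9.

-99.9°F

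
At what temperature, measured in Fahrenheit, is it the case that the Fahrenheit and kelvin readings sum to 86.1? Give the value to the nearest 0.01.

-108.82°F

Let F be the Fahrenheit reading. The kelvin reading is K = 5/9·F + 255.372.
Require F + K = 86.1: (14/9)·F + 255.372 = 86.1.
F = (86.1 - 255.372) / (14/9) = -108.82.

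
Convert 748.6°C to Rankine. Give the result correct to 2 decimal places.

In Rankine: 748.6000 × 1.8 + 491.67 = 1839.15°R.

1839.15°R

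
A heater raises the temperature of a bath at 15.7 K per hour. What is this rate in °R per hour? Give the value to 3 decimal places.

28.260 °R/hour

The quantity depends on a temperature interval, so only the ratio of degree sizes applies; the offset between the scales is irrelevant.
A change of 1 K is a change of 1.8°R, so 15.7 × 1.8 = 28.260.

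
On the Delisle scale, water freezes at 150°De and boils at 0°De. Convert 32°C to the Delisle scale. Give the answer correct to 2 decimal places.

102.00°De

Linearly onto the Delisle scale: 150 + (32.0000 / 100) × (0 - 150) = 102.00°De.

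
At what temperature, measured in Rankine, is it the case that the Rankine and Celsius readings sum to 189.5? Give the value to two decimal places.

297.42°R

Let R be the Rankine reading. The Celsius reading is C = 5/9·R - 273.15.
Require R + C = 189.5: (14/9)·R - 273.15 = 189.5.
R = (189.5 + 273.15) / (14/9) = 297.42.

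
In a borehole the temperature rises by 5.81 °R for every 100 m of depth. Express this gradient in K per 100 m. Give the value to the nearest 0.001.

3.228 K/100 m

Since only a temperature interval is involved, the additive offset between the scales drops out.
A change of 1°R is a change of 5/9 K, so 5.81 × 5/9 = 3.228.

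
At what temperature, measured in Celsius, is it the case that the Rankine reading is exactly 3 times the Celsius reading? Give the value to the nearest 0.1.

409.7°C

Let C be the Celsius reading. The Rankine reading is R = 1.8·C + 491.67.
Require R = 3·C: 1.8·C + 491.67 = 3·C.
(-1.2)·C = -491.67  ⇒  C = 409.7.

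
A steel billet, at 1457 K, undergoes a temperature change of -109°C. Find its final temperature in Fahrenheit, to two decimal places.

1966.73°F

Initial temperature in Celsius: 1457 - 273.15 = 1183.8500°C.
Final Celsius temperature: 1183.8500 - 109.0000 = 1074.8500°C.
In Fahrenheit: 1074.8500 × 1.8 + 32 = 1966.73°F.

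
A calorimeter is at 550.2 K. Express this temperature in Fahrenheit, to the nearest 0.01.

In Celsius: 550.2 - 273.15 = 277.0500°C.
In Fahrenheit: 277.0500 × 1.8 + 32 = 530.69°F.

530.69°F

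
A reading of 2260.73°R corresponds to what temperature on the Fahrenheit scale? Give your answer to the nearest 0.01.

In Celsius: (2260.73 - 491.67) × 5/9 = 982.8111°C.
In Fahrenheit: 982.8111 × 1.8 + 32 = 1801.06°F.

1801.06°F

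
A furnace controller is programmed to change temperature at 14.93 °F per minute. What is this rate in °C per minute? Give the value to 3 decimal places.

The quantity depends on a temperature interval, so only the ratio of degree sizes applies; the offset between the scales is irrelevant.
A change of 1°F is a change of 5/9°C, so 14.93 × 5/9 = 8.294.

8.294 °C/minute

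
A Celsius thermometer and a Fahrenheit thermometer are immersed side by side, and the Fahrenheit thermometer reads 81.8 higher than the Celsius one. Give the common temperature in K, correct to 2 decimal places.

Let x be the Celsius reading; then the Fahrenheit reading is 1.8·x + 32.
(1.8·x + 32) - x = 81.8  ⇒  (0.8)·x = 49.8  ⇒  x = 62.2500°C.
In kelvin: 62.2500 + 273.15 = 335.40 K.

335.40 K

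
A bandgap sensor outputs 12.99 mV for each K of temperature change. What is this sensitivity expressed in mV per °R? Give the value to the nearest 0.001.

7.217 mV per °R

Since only a temperature interval is involved, the additive offset between the scales drops out.
A change of 1°R is a change of 5/9 K, so per °R the value is 12.99 × 5/9 = 7.217.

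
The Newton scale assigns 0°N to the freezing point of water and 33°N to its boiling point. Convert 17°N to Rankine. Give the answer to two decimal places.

Linear interpolation between the fixed points: C = (17 - 0) × 100 / (33 - 0) = 51.5152°C.
Then 51.5152 × 1.8 + 491.67 = 584.40°R.

584.40°R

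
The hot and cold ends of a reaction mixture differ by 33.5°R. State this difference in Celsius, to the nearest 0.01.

An interval of 1°R corresponds to 5/9°C.
33.5 × 5/9 = 18.61.

18.61°C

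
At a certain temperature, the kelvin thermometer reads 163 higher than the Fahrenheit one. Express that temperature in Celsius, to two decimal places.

Let x be the Fahrenheit reading; then the kelvin reading is 5/9·x + 255.372.
(5/9·x + 255.372) - x = 163  ⇒  (-4/9)·x = -92.3722  ⇒  x = 207.8375°F.
In Celsius: (207.8375 - 32) × 5/9 = 97.69°C.

97.69°C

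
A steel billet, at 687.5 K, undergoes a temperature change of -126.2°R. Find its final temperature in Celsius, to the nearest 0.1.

Initial temperature in Celsius: 687.5 - 273.15 = 414.3500°C.
The 126.2°R change is an interval, so only the factor 5/9 applies: -126.2 × 5/9 = -70.1111°C.
Final Celsius temperature: 414.3500 - 70.1111 = 344.2389°C.

344.2°C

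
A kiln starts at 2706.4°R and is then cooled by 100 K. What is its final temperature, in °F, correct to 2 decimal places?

2066.73°F

Initial temperature in Celsius: (2706.4 - 491.67) × 5/9 = 1230.4056°C.
The 100 K change is an interval; Kelvin and Celsius degrees are the same size, so ΔC = -100°C.
Final Celsius temperature: 1230.4056 - 100.0000 = 1130.4056°C.
In Fahrenheit: 1130.4056 × 1.8 + 32 = 2066.73°F.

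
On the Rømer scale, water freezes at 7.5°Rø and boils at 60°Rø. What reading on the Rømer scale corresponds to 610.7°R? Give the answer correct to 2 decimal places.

42.22°Rø

First in Celsius: (610.7 - 491.67) × 5/9 = 66.1278°C.
Linearly onto the Rømer scale: 7.5 + (66.1278 / 100) × (60 - 7.5) = 42.22°Rø.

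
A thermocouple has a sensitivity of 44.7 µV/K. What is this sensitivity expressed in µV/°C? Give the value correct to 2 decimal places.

44.70 µV/°C

Since only a temperature interval is involved, the additive offset between the scales drops out.
A change of 1°C is a change of 1 K, so per °C the value is 44.7 × 1 = 44.70.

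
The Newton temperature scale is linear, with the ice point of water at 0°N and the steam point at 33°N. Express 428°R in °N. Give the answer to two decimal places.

-11.67°N

First in Celsius: (428 - 491.67) × 5/9 = -35.3722°C.
Linearly onto the Newton scale: 0 + (-35.3722 / 100) × (33 - 0) = -11.67°N.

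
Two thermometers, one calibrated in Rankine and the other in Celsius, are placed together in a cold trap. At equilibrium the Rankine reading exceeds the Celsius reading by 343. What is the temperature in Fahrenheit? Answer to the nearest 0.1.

-302.5°F

Let x be the Rankine reading; then the Celsius reading is 5/9·x - 273.15.
(5/9·x - 273.15) - x = -343  ⇒  (-4/9)·x = -69.85  ⇒  x = 157.1625°R.
In Celsius: (157.1625 - 491.67) × 5/9 = -185.8375°C.
In Fahrenheit: -185.8375 × 1.8 + 32 = -302.5°F.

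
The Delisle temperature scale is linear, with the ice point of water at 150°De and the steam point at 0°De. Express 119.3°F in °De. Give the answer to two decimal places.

77.25°De

First in Celsius: (119.3 - 32) × 5/9 = 48.5000°C.
Linearly onto the Delisle scale: 150 + (48.5000 / 100) × (0 - 150) = 77.25°De.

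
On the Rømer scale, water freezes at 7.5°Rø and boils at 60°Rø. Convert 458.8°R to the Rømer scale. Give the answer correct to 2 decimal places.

-2.09°Rø

First in Celsius: (458.8 - 491.67) × 5/9 = -18.2611°C.
Linearly onto the Rømer scale: 7.5 + (-18.2611 / 100) × (60 - 7.5) = -2.09°Rø.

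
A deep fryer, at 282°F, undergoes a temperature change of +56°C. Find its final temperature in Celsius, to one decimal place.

Initial temperature in Celsius: (282 - 32) × 5/9 = 138.8889°C.
Final Celsius temperature: 138.8889 + 56.0000 = 194.8889°C.

194.9°C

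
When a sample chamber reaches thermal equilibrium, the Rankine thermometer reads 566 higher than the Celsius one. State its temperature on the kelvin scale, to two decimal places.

366.06 K

Let x be the Celsius reading; then the Rankine reading is 1.8·x + 491.67.
(1.8·x + 491.67) - x = 566  ⇒  (0.8)·x = 74.33  ⇒  x = 92.9125°C.
In kelvin: 92.9125 + 273.15 = 366.06 K.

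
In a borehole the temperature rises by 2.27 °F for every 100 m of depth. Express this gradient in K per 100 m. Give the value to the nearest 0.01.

Since only a temperature interval is involved, the additive offset between the scales drops out.
A change of 1°F is a change of 5/9 K, so 2.27 × 5/9 = 1.26.

1.26 K/100 m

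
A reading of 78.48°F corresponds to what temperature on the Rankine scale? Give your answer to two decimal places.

538.15°R

In Celsius: (78.48 - 32) × 5/9 = 25.8222°C.
In Rankine: 25.8222 × 1.8 + 491.67 = 538.15°R.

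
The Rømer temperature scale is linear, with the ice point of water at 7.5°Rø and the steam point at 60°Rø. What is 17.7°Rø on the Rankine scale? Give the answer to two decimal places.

526.64°R

Linear interpolation between the fixed points: C = (17.7 - 7.5) × 100 / (60 - 7.5) = 19.4286°C.
Then 19.4286 × 1.8 + 491.67 = 526.64°R.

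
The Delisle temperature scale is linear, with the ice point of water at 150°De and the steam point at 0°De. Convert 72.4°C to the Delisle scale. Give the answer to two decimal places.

Linearly onto the Delisle scale: 150 + (72.4000 / 100) × (0 - 150) = 41.40°De.

41.40°De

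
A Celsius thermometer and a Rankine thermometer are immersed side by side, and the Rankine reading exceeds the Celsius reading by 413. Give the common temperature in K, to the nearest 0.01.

Let x be the Celsius reading; then the Rankine reading is 1.8·x + 491.67.
(1.8·x + 491.67) - x = 413  ⇒  (0.8)·x = -78.67  ⇒  x = -98.3375°C.
In kelvin: -98.3375 + 273.15 = 174.81 K.

174.81 K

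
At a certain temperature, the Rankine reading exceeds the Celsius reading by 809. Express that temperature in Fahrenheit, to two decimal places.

745.99°F

Let x be the Celsius reading; then the Rankine reading is 1.8·x + 491.67.
(1.8·x + 491.67) - x = 809  ⇒  (0.8)·x = 317.33  ⇒  x = 396.6625°C.
In Fahrenheit: 396.6625 × 1.8 + 32 = 745.99°F.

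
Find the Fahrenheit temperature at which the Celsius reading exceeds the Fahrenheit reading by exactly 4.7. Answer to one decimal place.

-50.6°F

Let F be the Fahrenheit reading. The Celsius reading is C = 5/9·F - 17.7778.
Require C - F = 4.7: (-4/9)·F - 17.7778 = 4.7.
F = (4.7 + 17.7778) / (-4/9) = -50.6.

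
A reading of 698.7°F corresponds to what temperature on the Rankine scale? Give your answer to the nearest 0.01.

1158.37°R

In Celsius: (698.7 - 32) × 5/9 = 370.3889°C.
In Rankine: 370.3889 × 1.8 + 491.67 = 1158.37°R.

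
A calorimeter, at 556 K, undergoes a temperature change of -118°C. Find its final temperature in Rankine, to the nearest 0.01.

Initial temperature in Celsius: 556 - 273.15 = 282.8500°C.
Final Celsius temperature: 282.8500 - 118.0000 = 164.8500°C.
In Rankine: 164.8500 × 1.8 + 491.67 = 788.40°R.

788.40°R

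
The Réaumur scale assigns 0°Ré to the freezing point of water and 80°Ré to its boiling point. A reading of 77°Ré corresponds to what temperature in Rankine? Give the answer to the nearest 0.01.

Linear interpolation between the fixed points: C = (77 - 0) × 100 / (80 - 0) = 96.2500°C.
Then 96.2500 × 1.8 + 491.67 = 664.92°R.

664.92°R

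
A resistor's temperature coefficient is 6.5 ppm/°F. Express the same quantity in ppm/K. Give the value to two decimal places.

11.70 ppm/K

Since only a temperature interval is involved, the additive offset between the scales drops out.
A change of 1 K is a change of 1.8°F, so per K the value is 6.5 × 1.8 = 11.70.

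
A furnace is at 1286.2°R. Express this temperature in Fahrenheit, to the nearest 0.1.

826.5°F

In Celsius: (1286.2 - 491.67) × 5/9 = 441.4056°C.
In Fahrenheit: 441.4056 × 1.8 + 32 = 826.5°F.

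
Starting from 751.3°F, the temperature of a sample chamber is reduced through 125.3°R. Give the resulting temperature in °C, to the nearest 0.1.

330.0°C

Initial temperature in Celsius: (751.3 - 32) × 5/9 = 399.6111°C.
The 125.3°R change is an interval, so only the factor 5/9 applies: -125.3 × 5/9 = -69.6111°C.
Final Celsius temperature: 399.6111 - 69.6111 = 330.0000°C.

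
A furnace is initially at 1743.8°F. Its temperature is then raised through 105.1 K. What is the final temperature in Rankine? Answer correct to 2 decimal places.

2392.65°R

Initial temperature in Celsius: (1743.8 - 32) × 5/9 = 951.0000°C.
The 105.1 K change is an interval; Kelvin and Celsius degrees are the same size, so ΔC = +105.1°C.
Final Celsius temperature: 951.0000 + 105.1000 = 1056.1000°C.
In Rankine: 1056.1000 × 1.8 + 491.67 = 2392.65°R.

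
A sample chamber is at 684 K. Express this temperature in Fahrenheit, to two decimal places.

In Celsius: 684 - 273.15 = 410.8500°C.
In Fahrenheit: 410.8500 × 1.8 + 32 = 771.53°F.

771.53°F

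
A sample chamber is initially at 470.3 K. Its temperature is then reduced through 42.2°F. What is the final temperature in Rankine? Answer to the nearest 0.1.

Initial temperature in Celsius: 470.3 - 273.15 = 197.1500°C.
The 42.2°F change is an interval, so only the factor 5/9 applies: -42.2 × 5/9 = -23.4444°C.
Final Celsius temperature: 197.1500 - 23.4444 = 173.7056°C.
In Rankine: 173.7056 × 1.8 + 491.67 = 804.3°R.

804.3°R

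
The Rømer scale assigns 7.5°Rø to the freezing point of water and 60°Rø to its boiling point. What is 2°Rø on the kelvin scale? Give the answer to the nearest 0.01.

262.67 K

Linear interpolation between the fixed points: C = (2 - 7.5) × 100 / (60 - 7.5) = -10.4762°C.
Then -10.4762 + 273.15 = 262.67 K.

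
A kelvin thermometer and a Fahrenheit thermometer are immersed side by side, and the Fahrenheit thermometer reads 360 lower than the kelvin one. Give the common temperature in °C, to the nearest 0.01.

Let x be the kelvin reading; then the Fahrenheit reading is 1.8·x - 459.67.
(1.8·x - 459.67) - x = -360  ⇒  (0.8)·x = 99.67  ⇒  x = 124.5875 K.
In Celsius: 124.5875 - 273.15 = -148.56°C.

-148.56°C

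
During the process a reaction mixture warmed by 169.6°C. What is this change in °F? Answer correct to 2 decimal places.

For a temperature interval the offset drops out; only the factor 1.8 applies.
169.6 × 1.8 = 305.28.

305.28°F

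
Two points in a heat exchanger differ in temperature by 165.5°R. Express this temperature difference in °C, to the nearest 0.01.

An interval of 1°R corresponds to 5/9°C.
165.5 × 5/9 = 91.94.

91.94°C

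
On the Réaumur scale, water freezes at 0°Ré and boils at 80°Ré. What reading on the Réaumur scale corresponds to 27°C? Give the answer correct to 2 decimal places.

21.60°Ré

Linearly onto the Réaumur scale: 0 + (27.0000 / 100) × (80 - 0) = 21.60°Ré.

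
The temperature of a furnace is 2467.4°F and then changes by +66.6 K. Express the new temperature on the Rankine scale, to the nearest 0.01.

3046.95°R

Initial temperature in Celsius: (2467.4 - 32) × 5/9 = 1353.0000°C.
The 66.6 K change is an interval; Kelvin and Celsius degrees are the same size, so ΔC = +66.6°C.
Final Celsius temperature: 1353.0000 + 66.6000 = 1419.6000°C.
In Rankine: 1419.6000 × 1.8 + 491.67 = 3046.95°R.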